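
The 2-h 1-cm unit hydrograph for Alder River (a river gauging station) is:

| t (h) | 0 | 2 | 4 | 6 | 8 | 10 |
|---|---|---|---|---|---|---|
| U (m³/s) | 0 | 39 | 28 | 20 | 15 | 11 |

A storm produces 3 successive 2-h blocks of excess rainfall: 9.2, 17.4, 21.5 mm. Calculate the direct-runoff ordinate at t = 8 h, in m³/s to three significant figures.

Q ≈ 109 m³/s

By discrete convolution, Q_j = Σ (P_i / 10 mm) · U_{j−i}.
At t = 8 h (j=4): Q = (9.2/10)·15 + (17.4/10)·20 + (21.5/10)·28 = 109 m³/s.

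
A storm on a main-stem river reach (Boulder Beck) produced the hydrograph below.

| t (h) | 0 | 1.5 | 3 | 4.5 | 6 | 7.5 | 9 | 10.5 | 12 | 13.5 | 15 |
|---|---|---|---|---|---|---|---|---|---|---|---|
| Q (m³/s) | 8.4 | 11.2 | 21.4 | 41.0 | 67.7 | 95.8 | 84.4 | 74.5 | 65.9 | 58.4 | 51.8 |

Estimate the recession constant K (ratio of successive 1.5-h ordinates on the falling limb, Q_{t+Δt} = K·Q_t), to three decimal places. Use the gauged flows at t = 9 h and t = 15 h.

Using the recession-limb readings at t = 9 h and t = 15 h: Q falls from 84.4 to 51.8 m³/s over 4 intervals.
K = (Q₂/Q₁)^(1/4) = (51.8/84.4)^(1/4) = 0.885.

K ≈ 0.885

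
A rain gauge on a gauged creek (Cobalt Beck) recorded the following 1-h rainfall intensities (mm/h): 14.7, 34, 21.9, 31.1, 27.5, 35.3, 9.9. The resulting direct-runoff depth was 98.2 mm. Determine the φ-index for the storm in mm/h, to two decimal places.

Only the 6 blocks with intensity above φ contribute runoff: 14.7, 34, 21.9, 31.1, 27.5, 35.3 mm/h.
Σ(I−φ)·Δt = d  ⇒  (14.7+34+21.9+31.1+27.5+35.3 − 6φ)·1 = 98.2
φ = (164.5 − 98.2/1) / 6 = 11.05 mm/h.

φ ≈ 11.05 mm/h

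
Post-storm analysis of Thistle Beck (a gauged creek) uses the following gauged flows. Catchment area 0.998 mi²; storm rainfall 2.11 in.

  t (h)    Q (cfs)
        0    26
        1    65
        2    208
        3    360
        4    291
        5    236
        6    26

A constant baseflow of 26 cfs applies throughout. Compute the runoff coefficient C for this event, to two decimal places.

ΣQ_DR = 1030 cfs; V = ΣQ_DR·Δt = 3.708 × 10^6 ft³.
Runoff depth d = V / A = 1.599 in.
C = d / P = 1.599 / 2.11 = 0.76.

C ≈ 0.76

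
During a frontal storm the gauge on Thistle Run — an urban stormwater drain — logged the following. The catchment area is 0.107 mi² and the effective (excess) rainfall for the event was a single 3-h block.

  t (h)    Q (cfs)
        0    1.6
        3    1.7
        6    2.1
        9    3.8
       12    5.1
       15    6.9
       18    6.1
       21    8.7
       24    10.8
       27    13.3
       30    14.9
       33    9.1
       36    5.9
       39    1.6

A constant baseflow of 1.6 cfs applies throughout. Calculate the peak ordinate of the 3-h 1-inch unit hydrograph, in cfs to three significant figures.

U_p ≈ 4.42 cfs

Direct runoff: 0.0, 0.1, 0.5, 2.2, 3.5, 5.3, 4.5, 7.1, 9.2, 11.7, 13.3, 7.5, 4.3, 0.0 cfs; ΣQ_DR = 69.20 cfs, peak = 13.3 cfs.
Runoff depth d = ΣQ_DR·Δt / A = 69.20 × 10800 / (0.107 mi²) = 3.006 in.
The 1-inch UH is the DRH scaled by (1 in)/d, so U_p = 13.3 × 1/3.006 = 4.42 cfs.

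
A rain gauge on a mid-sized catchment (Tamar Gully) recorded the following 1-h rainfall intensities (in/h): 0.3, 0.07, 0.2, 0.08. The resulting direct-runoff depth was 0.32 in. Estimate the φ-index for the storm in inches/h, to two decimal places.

Only the 2 blocks with intensity above φ contribute runoff: 0.3, 0.2 in/h.
Σ(I−φ)·Δt = d  ⇒  (0.3+0.2 − 2φ)·1 = 0.32
φ = (0.5000 − 0.32/1) / 2 = 0.09 in/h.

φ ≈ 0.09 in/h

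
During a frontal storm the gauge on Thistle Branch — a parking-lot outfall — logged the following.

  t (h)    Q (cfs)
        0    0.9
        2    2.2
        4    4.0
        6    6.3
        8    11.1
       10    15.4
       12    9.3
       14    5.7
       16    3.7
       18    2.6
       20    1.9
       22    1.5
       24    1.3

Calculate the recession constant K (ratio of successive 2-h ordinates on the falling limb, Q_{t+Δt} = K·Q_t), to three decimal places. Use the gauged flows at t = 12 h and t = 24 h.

K ≈ 0.720

Using the recession-limb readings at t = 12 h and t = 24 h: Q falls from 9.3 to 1.3 cfs over 6 intervals.
K = (Q₂/Q₁)^(1/6) = (1.3/9.3)^(1/6) = 0.720.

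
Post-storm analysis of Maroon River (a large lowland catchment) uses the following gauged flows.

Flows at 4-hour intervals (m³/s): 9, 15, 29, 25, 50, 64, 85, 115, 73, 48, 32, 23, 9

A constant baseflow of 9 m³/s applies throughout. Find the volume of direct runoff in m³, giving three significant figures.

V ≈ 6.62 × 10^6 m³

Direct-runoff ordinates (Q − Q_b): 0.0, 6.0, 20.0, 16.0, 41.0, 55.0, 76.0, 106.0, 64.0, 39.0, 23.0, 14.0, 0.0 m³/s.
ΣQ_DR = 460.0 m³/s.
With Δt = 4 h = 14400 s, V = ΣQ_DR · Δt = 460.0 × 14400 = 6.62 × 10^6 m³.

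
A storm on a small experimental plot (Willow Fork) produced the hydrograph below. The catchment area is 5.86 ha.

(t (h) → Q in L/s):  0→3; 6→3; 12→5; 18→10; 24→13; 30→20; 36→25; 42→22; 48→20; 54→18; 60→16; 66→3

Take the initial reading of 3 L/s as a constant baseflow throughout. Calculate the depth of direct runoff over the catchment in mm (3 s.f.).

d ≈ 45.0 mm

Direct runoff: 0.0, 0.0, 2.0, 7.0, 10.0, 17.0, 22.0, 19.0, 17.0, 15.0, 13.0, 0.0 L/s; ΣQ_DR = 122.0 L/s.
V = ΣQ_DR · Δt = 122.0 × 21600 s = 2.635 × 10^6 L.
Over A = 5.86 ha, depth = V / A = 45.0 mm.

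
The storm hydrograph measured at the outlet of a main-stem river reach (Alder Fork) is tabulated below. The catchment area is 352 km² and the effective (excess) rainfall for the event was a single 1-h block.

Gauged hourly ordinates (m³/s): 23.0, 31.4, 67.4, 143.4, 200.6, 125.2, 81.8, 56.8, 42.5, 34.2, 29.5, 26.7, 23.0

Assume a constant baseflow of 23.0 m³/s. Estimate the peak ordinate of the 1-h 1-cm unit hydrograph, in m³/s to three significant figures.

U_p ≈ 296 m³/s

Direct runoff: 0.0, 8.4, 44.4, 120.4, 177.6, 102.2, 58.8, 33.8, 19.5, 11.2, 6.5, 3.7, 0.0 m³/s; ΣQ_DR = 586.5 m³/s, peak = 177.6 m³/s.
Runoff depth d = ΣQ_DR·Δt / A = 586.5 × 3600 / (352 km²) = 5.998 mm.
The 1-cm UH is the DRH scaled by (10 mm)/d, so U_p = 177.6 × 10/5.998 = 296 m³/s.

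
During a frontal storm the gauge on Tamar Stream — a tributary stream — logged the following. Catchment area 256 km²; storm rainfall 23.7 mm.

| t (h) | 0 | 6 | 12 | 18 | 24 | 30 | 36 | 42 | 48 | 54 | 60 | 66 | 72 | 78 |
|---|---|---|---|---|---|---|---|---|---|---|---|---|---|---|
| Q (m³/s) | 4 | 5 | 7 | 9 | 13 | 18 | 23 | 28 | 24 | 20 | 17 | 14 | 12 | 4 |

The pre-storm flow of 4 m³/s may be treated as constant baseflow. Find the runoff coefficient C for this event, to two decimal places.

ΣQ_DR = 142.0 m³/s; V = ΣQ_DR·Δt = 3.067 × 10^6 m³.
Runoff depth d = V / A = 11.98 mm.
C = d / P = 11.98 / 23.7 = 0.51.

C ≈ 0.51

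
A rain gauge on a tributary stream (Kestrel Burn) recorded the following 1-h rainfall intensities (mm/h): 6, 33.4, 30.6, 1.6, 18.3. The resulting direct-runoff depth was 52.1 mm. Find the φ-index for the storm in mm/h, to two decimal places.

φ ≈ 10.07 mm/h

Only the 3 blocks with intensity above φ contribute runoff: 33.4, 30.6, 18.3 mm/h.
Σ(I−φ)·Δt = d  ⇒  (33.4+30.6+18.3 − 3φ)·1 = 52.1
φ = (82.30 − 52.1/1) / 3 = 10.07 mm/h.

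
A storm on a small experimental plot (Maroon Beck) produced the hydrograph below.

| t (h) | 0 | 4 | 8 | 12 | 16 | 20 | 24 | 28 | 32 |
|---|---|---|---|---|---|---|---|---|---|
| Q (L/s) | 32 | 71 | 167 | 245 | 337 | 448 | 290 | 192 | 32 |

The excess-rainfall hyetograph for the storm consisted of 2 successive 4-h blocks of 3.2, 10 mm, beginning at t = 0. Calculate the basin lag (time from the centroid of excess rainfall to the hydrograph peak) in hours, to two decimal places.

Centroid of excess rainfall: t_c = Σ P_i·t̄_i / ΣP_i = 5.0303 h (block centres at 2, 6 h).
Hydrograph peak occurs at t = 20 h, so basin lag t_L = 20 − 5.0303 = 14.97 h.

t_L ≈ 14.97 h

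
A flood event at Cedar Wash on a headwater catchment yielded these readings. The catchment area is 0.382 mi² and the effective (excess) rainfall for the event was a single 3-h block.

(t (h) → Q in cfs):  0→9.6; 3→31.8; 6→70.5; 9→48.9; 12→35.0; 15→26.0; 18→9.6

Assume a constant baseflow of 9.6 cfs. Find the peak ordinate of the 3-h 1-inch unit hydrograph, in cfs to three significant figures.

Direct runoff: 0.0, 22.2, 60.9, 39.3, 25.4, 16.4, 0.0 cfs; ΣQ_DR = 164.2 cfs, peak = 60.9 cfs.
Runoff depth d = ΣQ_DR·Δt / A = 164.2 × 10800 / (0.382 mi²) = 1.998 in.
The 1-inch UH is the DRH scaled by (1 in)/d, so U_p = 60.9 × 1/1.998 = 30.5 cfs.

U_p ≈ 30.5 cfs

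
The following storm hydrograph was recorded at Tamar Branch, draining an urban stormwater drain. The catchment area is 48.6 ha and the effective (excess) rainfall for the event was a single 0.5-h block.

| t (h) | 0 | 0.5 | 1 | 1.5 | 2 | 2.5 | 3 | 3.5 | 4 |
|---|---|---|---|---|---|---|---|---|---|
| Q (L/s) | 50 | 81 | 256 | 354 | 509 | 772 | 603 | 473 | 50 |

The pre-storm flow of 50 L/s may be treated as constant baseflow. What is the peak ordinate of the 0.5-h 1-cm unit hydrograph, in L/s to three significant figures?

U_p ≈ 723 L/s

Direct runoff: 0.0, 31.0, 206.0, 304.0, 459.0, 722.0, 553.0, 423.0, 0.0 L/s; ΣQ_DR = 2698 L/s, peak = 722.0 L/s.
Runoff depth d = ΣQ_DR·Δt / A = 2698 × 1800 / (48.6 ha) = 9.993 mm.
The 1-cm UH is the DRH scaled by (10 mm)/d, so U_p = 722.0 × 10/9.993 = 723 L/s.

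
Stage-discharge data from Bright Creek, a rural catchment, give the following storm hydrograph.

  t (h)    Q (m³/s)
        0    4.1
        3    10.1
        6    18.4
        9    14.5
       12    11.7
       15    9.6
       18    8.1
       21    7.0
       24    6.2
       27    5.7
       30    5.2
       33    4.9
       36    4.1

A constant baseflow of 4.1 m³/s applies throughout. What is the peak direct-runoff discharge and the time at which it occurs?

Q_p = 14.3 m³/s at t = 6 h

Subtracting baseflow gives direct-runoff ordinates: 0.0, 6.0, 14.3, 10.4, 7.6, 5.5, 4.0, 2.9, 2.1, 1.6, 1.1, 0.8, 0.0 m³/s.
The maximum is 14.3 m³/s, occurring at the reading for t = 6 h.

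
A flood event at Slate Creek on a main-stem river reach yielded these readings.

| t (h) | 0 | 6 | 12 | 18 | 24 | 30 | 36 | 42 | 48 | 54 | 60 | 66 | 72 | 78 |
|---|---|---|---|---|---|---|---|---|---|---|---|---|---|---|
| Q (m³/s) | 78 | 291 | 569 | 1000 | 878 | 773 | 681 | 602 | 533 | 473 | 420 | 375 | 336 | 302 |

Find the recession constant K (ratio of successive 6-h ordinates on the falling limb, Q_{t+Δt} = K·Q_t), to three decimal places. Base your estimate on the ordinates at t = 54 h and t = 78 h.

K ≈ 0.894

Using the recession-limb readings at t = 54 h and t = 78 h: Q falls from 473 to 302 m³/s over 4 intervals.
K = (Q₂/Q₁)^(1/4) = (302/473)^(1/4) = 0.894.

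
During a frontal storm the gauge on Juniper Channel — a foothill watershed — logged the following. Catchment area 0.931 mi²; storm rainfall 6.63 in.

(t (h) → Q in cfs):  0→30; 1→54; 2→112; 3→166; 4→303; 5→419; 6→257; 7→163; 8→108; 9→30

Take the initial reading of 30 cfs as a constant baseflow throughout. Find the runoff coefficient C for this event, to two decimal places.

C ≈ 0.34

ΣQ_DR = 1342 cfs; V = ΣQ_DR·Δt = 4.831 × 10^6 ft³.
Runoff depth d = V / A = 2.234 in.
C = d / P = 2.234 / 6.63 = 0.34.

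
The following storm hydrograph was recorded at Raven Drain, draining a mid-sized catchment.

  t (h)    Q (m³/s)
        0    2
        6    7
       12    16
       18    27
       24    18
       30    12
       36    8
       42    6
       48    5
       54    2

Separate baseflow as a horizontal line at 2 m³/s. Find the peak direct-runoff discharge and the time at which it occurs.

Q_p = 25.0 m³/s at t = 18 h

Subtracting baseflow gives direct-runoff ordinates: 0.0, 5.0, 14.0, 25.0, 16.0, 10.0, 6.0, 4.0, 3.0, 0.0 m³/s.
The maximum is 25.0 m³/s, occurring at the reading for t = 18 h.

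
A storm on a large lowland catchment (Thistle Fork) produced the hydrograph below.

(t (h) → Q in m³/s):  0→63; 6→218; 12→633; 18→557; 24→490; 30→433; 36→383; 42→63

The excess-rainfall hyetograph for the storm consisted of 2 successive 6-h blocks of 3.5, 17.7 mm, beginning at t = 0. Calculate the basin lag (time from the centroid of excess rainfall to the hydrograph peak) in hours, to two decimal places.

t_L ≈ 3.99 h

Centroid of excess rainfall: t_c = Σ P_i·t̄_i / ΣP_i = 8.0094 h (block centres at 3, 9 h).
Hydrograph peak occurs at t = 12 h, so basin lag t_L = 12 − 8.0094 = 3.99 h.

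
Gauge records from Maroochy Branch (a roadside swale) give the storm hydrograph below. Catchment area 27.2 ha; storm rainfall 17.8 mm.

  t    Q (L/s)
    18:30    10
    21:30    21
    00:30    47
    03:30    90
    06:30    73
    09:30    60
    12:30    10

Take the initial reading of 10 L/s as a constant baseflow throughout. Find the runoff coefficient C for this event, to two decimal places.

ΣQ_DR = 241.0 L/s; V = ΣQ_DR·Δt = 2.603 × 10^6 L.
Runoff depth d = V / A = 9.569 mm.
C = d / P = 9.569 / 17.8 = 0.54.

C ≈ 0.54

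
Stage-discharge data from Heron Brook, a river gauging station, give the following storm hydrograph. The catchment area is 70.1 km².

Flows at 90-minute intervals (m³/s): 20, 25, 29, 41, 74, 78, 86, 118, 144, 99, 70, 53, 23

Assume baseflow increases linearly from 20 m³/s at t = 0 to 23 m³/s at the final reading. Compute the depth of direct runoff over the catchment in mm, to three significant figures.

d ≈ 44.7 mm

Direct runoff: 0.00, 4.75, 8.50, 20.25, 53.00, 56.75, 64.50, 96.25, 122.00, 76.75, 47.50, 30.25, 0.00 m³/s; ΣQ_DR = 580.5 m³/s.
V = ΣQ_DR · Δt = 580.5 × 5400 s = 3.135 × 10^6 m³.
Over A = 70.1 km², depth = V / A = 44.7 mm.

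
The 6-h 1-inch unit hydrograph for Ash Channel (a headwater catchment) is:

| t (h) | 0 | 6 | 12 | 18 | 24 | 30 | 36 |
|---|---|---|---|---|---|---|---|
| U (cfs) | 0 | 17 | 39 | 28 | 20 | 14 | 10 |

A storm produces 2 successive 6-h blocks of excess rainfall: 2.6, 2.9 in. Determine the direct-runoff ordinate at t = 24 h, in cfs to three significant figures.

Q ≈ 133 cfs

By discrete convolution, Q_j = Σ (P_i / 1 in) · U_{j−i}.
At t = 24 h (j=4): Q = (2.6/1)·20 + (2.9/1)·28 = 133 cfs.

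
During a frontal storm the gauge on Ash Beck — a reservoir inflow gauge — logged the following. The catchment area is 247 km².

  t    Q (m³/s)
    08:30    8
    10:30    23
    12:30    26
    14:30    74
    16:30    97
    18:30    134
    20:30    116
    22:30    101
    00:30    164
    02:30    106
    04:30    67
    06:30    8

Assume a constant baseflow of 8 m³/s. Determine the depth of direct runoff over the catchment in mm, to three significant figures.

d ≈ 24.1 mm

Direct runoff: 0.0, 15.0, 18.0, 66.0, 89.0, 126.0, 108.0, 93.0, 156.0, 98.0, 59.0, 0.0 m³/s; ΣQ_DR = 828.0 m³/s.
V = ΣQ_DR · Δt = 828.0 × 7200 s = 5.962 × 10^6 m³.
Over A = 247 km², depth = V / A = 24.1 mm.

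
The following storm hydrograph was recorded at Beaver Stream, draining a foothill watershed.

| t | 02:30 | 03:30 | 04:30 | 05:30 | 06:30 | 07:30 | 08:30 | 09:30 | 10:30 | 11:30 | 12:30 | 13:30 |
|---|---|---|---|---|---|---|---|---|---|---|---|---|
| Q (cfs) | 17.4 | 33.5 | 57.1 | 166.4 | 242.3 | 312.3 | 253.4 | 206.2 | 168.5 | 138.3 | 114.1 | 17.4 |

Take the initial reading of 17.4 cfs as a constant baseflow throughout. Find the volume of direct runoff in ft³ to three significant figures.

Direct-runoff ordinates (Q − Q_b): 0.0, 16.1, 39.7, 149.0, 224.9, 294.9, 236.0, 188.8, 151.1, 120.9, 96.7, 0.0 cfs.
ΣQ_DR = 1518 cfs.
With Δt = 1 h = 3600 s, V = ΣQ_DR · Δt = 1518 × 3600 = 5.47 × 10^6 ft³.

V ≈ 5.47 × 10^6 ft³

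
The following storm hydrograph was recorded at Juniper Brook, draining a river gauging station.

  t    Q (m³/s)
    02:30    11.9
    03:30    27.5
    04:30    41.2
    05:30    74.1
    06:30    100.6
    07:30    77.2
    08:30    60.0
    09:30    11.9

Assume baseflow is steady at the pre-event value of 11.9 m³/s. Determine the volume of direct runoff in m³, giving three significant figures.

V ≈ 1.11 × 10^6 m³

Direct-runoff ordinates (Q − Q_b): 0.0, 15.6, 29.3, 62.2, 88.7, 65.3, 48.1, 0.0 m³/s.
ΣQ_DR = 309.2 m³/s.
With Δt = 1 h = 3600 s, V = ΣQ_DR · Δt = 309.2 × 3600 = 1.11 × 10^6 m³.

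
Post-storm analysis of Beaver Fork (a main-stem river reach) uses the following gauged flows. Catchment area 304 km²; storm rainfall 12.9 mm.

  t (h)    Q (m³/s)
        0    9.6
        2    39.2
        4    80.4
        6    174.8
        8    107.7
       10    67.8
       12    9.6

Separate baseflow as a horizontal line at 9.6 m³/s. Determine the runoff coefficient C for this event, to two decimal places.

C ≈ 0.77

ΣQ_DR = 421.9 m³/s; V = ΣQ_DR·Δt = 3.038 × 10^6 m³.
Runoff depth d = V / A = 9.992 mm.
C = d / P = 9.992 / 12.9 = 0.77.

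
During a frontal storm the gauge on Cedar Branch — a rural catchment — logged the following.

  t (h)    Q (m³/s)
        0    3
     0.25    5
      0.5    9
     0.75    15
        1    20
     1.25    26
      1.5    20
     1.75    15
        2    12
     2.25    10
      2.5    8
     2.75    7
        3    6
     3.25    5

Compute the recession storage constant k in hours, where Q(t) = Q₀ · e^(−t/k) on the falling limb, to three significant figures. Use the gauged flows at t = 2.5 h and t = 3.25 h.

On the falling limb, Q drops from 8 to 5 m³/s between t = 2.5 h and t = 3.25 h (Δt = 0.75 h).
k = −Δt / ln(Q₂/Q₁) = −0.75 / ln(5/8) = 1.60 h.

k ≈ 1.60 h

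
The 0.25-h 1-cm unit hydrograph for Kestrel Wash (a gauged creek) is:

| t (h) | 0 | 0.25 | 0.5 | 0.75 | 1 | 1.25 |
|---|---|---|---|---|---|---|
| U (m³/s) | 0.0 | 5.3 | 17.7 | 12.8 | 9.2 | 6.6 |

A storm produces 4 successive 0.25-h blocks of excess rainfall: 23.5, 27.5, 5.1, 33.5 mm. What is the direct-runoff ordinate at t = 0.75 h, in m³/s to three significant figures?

By discrete convolution, Q_j = Σ (P_i / 10 mm) · U_{j−i}.
At t = 0.75 h (j=3): Q = (23.5/10)·12.8 + (27.5/10)·17.7 + (5.1/10)·5.3 + (33.5/10)·0.0 = 81.5 m³/s.

Q ≈ 81.5 m³/s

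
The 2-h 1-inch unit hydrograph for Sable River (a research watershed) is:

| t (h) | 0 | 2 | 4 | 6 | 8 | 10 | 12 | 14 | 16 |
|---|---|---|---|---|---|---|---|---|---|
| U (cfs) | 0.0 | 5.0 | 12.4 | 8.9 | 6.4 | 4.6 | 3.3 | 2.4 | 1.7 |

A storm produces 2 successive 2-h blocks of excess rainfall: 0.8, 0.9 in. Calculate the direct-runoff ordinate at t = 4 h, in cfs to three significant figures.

By discrete convolution, Q_j = Σ (P_i / 1 in) · U_{j−i}.
At t = 4 h (j=2): Q = (0.8/1)·12.4 + (0.9/1)·5.0 = 14.4 cfs.

Q ≈ 14.4 cfs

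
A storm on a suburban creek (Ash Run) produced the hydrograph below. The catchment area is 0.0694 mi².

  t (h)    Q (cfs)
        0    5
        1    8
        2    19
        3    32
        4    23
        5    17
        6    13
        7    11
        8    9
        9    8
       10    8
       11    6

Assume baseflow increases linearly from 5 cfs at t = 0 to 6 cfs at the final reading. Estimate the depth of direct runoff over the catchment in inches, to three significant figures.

d ≈ 2.08 in

Direct runoff: 0.00, 2.91, 13.82, 26.73, 17.64, 11.55, 7.45, 5.36, 3.27, 2.18, 2.09, 0.00 cfs; ΣQ_DR = 93.00 cfs.
V = ΣQ_DR · Δt = 93.00 × 3600 s = 3.348 × 10^5 ft³.
Over A = 0.0694 mi², depth = V / A = 2.08 in.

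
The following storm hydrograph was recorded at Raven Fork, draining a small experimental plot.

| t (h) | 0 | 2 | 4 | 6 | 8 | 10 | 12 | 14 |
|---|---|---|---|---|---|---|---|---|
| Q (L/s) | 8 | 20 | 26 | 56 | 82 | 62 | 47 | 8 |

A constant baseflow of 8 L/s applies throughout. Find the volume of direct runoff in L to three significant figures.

V ≈ 1.76 × 10^6 L

Direct-runoff ordinates (Q − Q_b): 0.0, 12.0, 18.0, 48.0, 74.0, 54.0, 39.0, 0.0 L/s.
ΣQ_DR = 245.0 L/s.
With Δt = 2 h = 7200 s, V = ΣQ_DR · Δt = 245.0 × 7200 = 1.76 × 10^6 L.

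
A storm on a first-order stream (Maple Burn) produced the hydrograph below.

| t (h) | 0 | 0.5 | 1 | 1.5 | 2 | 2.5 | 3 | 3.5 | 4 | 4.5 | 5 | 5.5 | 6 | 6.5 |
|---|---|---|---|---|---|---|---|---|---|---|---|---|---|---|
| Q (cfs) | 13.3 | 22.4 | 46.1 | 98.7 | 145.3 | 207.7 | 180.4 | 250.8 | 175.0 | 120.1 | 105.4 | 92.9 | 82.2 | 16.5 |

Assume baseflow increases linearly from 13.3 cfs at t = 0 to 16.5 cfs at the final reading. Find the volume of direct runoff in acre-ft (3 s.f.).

Direct-runoff ordinates (Q − Q_b): 0.00, 8.85, 32.31, 84.66, 131.02, 193.17, 165.62, 235.78, 159.73, 104.58, 89.64, 76.89, 65.95, 0.00 cfs.
ΣQ_DR = 1348 cfs.
With Δt = 0.5 h = 1800 s, V = ΣQ_DR · Δt = 1348 × 1800 = 2.43 × 10^6 ft³ = 55.7 acre-ft.

V ≈ 55.7 acre-ft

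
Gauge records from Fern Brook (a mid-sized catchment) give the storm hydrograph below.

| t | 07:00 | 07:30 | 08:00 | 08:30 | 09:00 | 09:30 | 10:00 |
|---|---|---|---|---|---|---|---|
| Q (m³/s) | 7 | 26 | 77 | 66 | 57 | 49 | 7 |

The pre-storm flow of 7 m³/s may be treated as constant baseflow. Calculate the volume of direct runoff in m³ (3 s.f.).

Direct-runoff ordinates (Q − Q_b): 0.0, 19.0, 70.0, 59.0, 50.0, 42.0, 0.0 m³/s.
ΣQ_DR = 240.0 m³/s.
With Δt = 0.5 h = 1800 s, V = ΣQ_DR · Δt = 240.0 × 1800 = 4.32 × 10^5 m³.

V ≈ 4.32 × 10^5 m³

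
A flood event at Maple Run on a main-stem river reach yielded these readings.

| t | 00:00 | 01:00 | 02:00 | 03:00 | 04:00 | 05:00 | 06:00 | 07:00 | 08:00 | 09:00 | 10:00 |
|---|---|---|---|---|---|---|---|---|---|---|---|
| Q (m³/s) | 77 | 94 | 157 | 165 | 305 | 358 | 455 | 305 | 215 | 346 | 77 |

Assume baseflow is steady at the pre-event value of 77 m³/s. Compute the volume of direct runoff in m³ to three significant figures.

Direct-runoff ordinates (Q − Q_b): 0.0, 17.0, 80.0, 88.0, 228.0, 281.0, 378.0, 228.0, 138.0, 269.0, 0.0 m³/s.
ΣQ_DR = 1707 m³/s.
With Δt = 1 h = 3600 s, V = ΣQ_DR · Δt = 1707 × 3600 = 6.15 × 10^6 m³.

V ≈ 6.15 × 10^6 m³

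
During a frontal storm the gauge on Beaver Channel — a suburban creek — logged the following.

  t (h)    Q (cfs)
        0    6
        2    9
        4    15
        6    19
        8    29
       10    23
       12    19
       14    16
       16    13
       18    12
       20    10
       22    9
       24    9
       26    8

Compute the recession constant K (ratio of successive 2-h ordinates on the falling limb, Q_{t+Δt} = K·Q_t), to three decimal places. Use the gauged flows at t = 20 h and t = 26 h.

Using the recession-limb readings at t = 20 h and t = 26 h: Q falls from 10 to 8 cfs over 3 intervals.
K = (Q₂/Q₁)^(1/3) = (8/10)^(1/3) = 0.928.

K ≈ 0.928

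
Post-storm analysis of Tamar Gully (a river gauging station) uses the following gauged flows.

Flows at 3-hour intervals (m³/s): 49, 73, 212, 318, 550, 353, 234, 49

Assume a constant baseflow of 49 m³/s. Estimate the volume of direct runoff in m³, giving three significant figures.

Direct-runoff ordinates (Q − Q_b): 0.0, 24.0, 163.0, 269.0, 501.0, 304.0, 185.0, 0.0 m³/s.
ΣQ_DR = 1446 m³/s.
With Δt = 3 h = 10800 s, V = ΣQ_DR · Δt = 1446 × 10800 = 1.56 × 10^7 m³.

V ≈ 1.56 × 10^7 m³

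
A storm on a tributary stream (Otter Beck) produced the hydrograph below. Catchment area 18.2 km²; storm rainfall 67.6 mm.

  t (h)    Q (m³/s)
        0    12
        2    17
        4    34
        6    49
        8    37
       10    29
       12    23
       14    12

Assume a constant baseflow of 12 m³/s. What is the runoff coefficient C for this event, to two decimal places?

ΣQ_DR = 117.0 m³/s; V = ΣQ_DR·Δt = 8.424 × 10^5 m³.
Runoff depth d = V / A = 46.29 mm.
C = d / P = 46.29 / 67.6 = 0.68.

C ≈ 0.68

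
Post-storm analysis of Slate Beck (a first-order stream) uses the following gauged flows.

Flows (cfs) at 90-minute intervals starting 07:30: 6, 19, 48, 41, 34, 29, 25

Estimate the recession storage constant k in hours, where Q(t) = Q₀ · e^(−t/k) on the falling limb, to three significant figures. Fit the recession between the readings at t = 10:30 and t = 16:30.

k ≈ 9.20 h

On the falling limb, Q drops from 48 to 25 cfs between t = 10:30 and t = 16:30 (Δt = 6 h).
k = −Δt / ln(Q₂/Q₁) = −6 / ln(25/48) = 9.20 h.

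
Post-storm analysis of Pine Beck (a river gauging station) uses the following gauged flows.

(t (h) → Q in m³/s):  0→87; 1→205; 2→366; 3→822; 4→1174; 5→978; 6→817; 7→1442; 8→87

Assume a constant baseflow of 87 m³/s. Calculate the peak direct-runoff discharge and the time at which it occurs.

Q_p = 1355.0 m³/s at t = 7 h

Subtracting baseflow gives direct-runoff ordinates: 0.0, 118.0, 279.0, 735.0, 1087.0, 891.0, 730.0, 1355.0, 0.0 m³/s.
The maximum is 1355.0 m³/s, occurring at the reading for t = 7 h.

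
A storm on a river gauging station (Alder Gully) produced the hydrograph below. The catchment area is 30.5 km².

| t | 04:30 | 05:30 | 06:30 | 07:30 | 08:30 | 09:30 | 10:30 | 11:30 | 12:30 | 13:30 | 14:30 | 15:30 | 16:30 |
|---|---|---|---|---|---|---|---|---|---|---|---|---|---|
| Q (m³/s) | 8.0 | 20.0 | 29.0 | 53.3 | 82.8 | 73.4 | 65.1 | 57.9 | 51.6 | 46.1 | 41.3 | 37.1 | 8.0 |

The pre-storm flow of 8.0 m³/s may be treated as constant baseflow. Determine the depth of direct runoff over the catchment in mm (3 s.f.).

Direct runoff: 0.0, 12.0, 21.0, 45.3, 74.8, 65.4, 57.1, 49.9, 43.6, 38.1, 33.3, 29.1, 0.0 m³/s; ΣQ_DR = 469.6 m³/s.
V = ΣQ_DR · Δt = 469.6 × 3600 s = 1.691 × 10^6 m³.
Over A = 30.5 km², depth = V / A = 55.4 mm.

d ≈ 55.4 mm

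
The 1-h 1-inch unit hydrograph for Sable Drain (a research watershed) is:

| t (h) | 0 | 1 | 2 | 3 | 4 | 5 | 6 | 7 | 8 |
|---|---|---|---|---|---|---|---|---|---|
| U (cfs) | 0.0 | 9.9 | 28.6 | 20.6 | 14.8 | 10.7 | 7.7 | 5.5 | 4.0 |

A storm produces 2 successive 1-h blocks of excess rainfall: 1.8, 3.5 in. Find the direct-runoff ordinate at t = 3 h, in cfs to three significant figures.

Q ≈ 137 cfs

By discrete convolution, Q_j = Σ (P_i / 1 in) · U_{j−i}.
At t = 3 h (j=3): Q = (1.8/1)·20.6 + (3.5/1)·28.6 = 137 cfs.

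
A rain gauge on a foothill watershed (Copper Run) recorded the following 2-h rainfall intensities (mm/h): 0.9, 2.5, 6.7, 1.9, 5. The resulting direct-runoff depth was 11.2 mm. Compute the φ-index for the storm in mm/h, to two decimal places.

φ ≈ 3.05 mm/h

Only the 2 blocks with intensity above φ contribute runoff: 6.7, 5 mm/h.
Σ(I−φ)·Δt = d  ⇒  (6.7+5 − 2φ)·2 = 11.2
φ = (11.70 − 11.2/2) / 2 = 3.05 mm/h.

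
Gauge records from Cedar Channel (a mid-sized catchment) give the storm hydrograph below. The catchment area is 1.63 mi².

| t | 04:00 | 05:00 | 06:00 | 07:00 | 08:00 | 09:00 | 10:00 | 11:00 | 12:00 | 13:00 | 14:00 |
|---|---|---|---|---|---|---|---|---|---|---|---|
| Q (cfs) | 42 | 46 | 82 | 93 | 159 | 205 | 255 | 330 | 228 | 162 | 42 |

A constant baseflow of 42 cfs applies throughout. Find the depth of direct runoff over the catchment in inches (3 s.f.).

d ≈ 1.12 in

Direct runoff: 0.0, 4.0, 40.0, 51.0, 117.0, 163.0, 213.0, 288.0, 186.0, 120.0, 0.0 cfs; ΣQ_DR = 1182 cfs.
V = ΣQ_DR · Δt = 1182 × 3600 s = 4.255 × 10^6 ft³.
Over A = 1.63 mi², depth = V / A = 1.12 in.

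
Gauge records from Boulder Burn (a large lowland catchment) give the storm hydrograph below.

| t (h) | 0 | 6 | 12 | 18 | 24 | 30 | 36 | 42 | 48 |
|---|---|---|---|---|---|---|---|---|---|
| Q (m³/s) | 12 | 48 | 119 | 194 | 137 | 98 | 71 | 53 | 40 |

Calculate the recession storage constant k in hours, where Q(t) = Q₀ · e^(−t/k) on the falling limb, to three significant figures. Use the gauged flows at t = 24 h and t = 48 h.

k ≈ 19.5 h

On the falling limb, Q drops from 137 to 40 m³/s between t = 24 h and t = 48 h (Δt = 24 h).
k = −Δt / ln(Q₂/Q₁) = −24 / ln(40/137) = 19.5 h.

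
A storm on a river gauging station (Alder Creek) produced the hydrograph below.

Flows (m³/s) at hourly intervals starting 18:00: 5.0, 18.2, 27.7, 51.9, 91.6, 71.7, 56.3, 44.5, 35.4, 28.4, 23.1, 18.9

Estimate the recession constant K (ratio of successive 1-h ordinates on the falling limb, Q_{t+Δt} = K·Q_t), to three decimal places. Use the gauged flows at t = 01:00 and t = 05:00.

K ≈ 0.807

Using the recession-limb readings at t = 01:00 and t = 05:00: Q falls from 44.5 to 18.9 m³/s over 4 intervals.
K = (Q₂/Q₁)^(1/4) = (18.9/44.5)^(1/4) = 0.807.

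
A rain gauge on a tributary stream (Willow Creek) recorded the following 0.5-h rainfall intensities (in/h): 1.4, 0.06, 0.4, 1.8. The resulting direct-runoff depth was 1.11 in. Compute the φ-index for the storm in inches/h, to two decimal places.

Only the 2 blocks with intensity above φ contribute runoff: 1.4, 1.8 in/h.
Σ(I−φ)·Δt = d  ⇒  (1.4+1.8 − 2φ)·0.5 = 1.11
φ = (3.200 − 1.11/0.5) / 2 = 0.49 in/h.

φ ≈ 0.49 in/h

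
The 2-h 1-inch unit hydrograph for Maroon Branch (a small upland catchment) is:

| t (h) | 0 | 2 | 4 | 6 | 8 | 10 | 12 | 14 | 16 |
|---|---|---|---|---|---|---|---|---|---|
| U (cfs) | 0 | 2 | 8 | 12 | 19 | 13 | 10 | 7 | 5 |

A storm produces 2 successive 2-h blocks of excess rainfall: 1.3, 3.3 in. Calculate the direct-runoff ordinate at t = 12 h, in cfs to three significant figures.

By discrete convolution, Q_j = Σ (P_i / 1 in) · U_{j−i}.
At t = 12 h (j=6): Q = (1.3/1)·10 + (3.3/1)·13 = 55.9 cfs.

Q ≈ 55.9 cfs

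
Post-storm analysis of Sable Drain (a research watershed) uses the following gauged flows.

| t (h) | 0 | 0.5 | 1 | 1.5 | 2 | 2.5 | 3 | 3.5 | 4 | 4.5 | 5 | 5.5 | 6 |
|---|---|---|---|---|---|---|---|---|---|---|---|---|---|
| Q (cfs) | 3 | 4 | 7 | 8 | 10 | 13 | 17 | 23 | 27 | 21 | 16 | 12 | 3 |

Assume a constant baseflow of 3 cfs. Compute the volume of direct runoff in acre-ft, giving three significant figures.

V ≈ 5.17 acre-ft

Direct-runoff ordinates (Q − Q_b): 0.0, 1.0, 4.0, 5.0, 7.0, 10.0, 14.0, 20.0, 24.0, 18.0, 13.0, 9.0, 0.0 cfs.
ΣQ_DR = 125.0 cfs.
With Δt = 0.5 h = 1800 s, V = ΣQ_DR · Δt = 125.0 × 1800 = 2.25 × 10^5 ft³ = 5.17 acre-ft.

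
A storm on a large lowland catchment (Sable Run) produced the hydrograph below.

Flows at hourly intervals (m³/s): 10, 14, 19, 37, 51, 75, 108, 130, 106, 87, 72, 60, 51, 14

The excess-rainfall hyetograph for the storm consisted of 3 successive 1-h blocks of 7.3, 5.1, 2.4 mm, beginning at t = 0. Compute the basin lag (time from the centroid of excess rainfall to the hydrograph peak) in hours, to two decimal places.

Centroid of excess rainfall: t_c = Σ P_i·t̄_i / ΣP_i = 1.1689 h (block centres at 0.5, 1.5, 2.5 h).
Hydrograph peak occurs at t = 7 h, so basin lag t_L = 7 − 1.1689 = 5.83 h.

t_L ≈ 5.83 h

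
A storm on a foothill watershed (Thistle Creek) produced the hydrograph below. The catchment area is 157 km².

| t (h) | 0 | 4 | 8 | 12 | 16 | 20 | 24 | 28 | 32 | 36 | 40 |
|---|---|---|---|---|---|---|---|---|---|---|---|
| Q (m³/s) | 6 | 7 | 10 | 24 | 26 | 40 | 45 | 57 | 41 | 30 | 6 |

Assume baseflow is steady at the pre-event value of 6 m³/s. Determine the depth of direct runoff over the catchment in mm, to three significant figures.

Direct runoff: 0.0, 1.0, 4.0, 18.0, 20.0, 34.0, 39.0, 51.0, 35.0, 24.0, 0.0 m³/s; ΣQ_DR = 226.0 m³/s.
V = ΣQ_DR · Δt = 226.0 × 14400 s = 3.254 × 10^6 m³.
Over A = 157 km², depth = V / A = 20.7 mm.

d ≈ 20.7 mm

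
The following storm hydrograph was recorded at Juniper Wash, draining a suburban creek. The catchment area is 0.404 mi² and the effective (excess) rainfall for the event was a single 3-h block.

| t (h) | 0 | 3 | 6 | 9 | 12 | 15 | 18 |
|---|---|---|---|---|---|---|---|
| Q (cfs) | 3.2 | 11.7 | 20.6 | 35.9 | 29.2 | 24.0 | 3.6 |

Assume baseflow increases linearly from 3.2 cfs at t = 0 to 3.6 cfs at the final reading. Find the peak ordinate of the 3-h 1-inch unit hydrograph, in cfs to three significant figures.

Direct runoff: 0.00, 8.43, 17.27, 32.50, 25.73, 20.47, 0.00 cfs; ΣQ_DR = 104.4 cfs, peak = 32.50 cfs.
Runoff depth d = ΣQ_DR·Δt / A = 104.4 × 10800 / (0.404 mi²) = 1.201 in.
The 1-inch UH is the DRH scaled by (1 in)/d, so U_p = 32.50 × 1/1.201 = 27.1 cfs.

U_p ≈ 27.1 cfs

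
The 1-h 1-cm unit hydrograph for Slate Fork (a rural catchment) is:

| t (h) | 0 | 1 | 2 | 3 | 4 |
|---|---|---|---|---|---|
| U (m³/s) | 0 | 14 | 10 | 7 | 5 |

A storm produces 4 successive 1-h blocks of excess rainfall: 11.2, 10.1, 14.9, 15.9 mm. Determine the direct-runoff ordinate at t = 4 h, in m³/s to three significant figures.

By discrete convolution, Q_j = Σ (P_i / 10 mm) · U_{j−i}.
At t = 4 h (j=4): Q = (11.2/10)·5 + (10.1/10)·7 + (14.9/10)·10 + (15.9/10)·14 = 49.8 m³/s.

Q ≈ 49.8 m³/s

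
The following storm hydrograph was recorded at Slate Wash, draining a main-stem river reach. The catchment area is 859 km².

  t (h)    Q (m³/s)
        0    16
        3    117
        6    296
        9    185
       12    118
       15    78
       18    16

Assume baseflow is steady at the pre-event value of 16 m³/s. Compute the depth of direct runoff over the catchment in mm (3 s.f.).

d ≈ 8.98 mm

Direct runoff: 0.0, 101.0, 280.0, 169.0, 102.0, 62.0, 0.0 m³/s; ΣQ_DR = 714.0 m³/s.
V = ΣQ_DR · Δt = 714.0 × 10800 s = 7.711 × 10^6 m³.
Over A = 859 km², depth = V / A = 8.98 mm.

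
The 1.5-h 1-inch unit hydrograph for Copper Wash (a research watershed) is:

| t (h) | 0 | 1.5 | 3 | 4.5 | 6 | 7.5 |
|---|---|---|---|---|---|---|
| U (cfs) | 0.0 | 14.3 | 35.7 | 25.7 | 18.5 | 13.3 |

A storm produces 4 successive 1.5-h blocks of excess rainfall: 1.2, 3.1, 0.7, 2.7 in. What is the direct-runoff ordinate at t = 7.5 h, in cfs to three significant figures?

Q ≈ 188 cfs

By discrete convolution, Q_j = Σ (P_i / 1 in) · U_{j−i}.
At t = 7.5 h (j=5): Q = (1.2/1)·13.3 + (3.1/1)·18.5 + (0.7/1)·25.7 + (2.7/1)·35.7 = 188 cfs.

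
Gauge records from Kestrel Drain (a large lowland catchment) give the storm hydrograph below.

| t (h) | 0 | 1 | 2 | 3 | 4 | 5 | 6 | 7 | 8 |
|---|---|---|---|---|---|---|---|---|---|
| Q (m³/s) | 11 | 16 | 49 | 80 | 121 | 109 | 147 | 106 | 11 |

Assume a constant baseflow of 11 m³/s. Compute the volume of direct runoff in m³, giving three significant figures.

Direct-runoff ordinates (Q − Q_b): 0.0, 5.0, 38.0, 69.0, 110.0, 98.0, 136.0, 95.0, 0.0 m³/s.
ΣQ_DR = 551.0 m³/s.
With Δt = 1 h = 3600 s, V = ΣQ_DR · Δt = 551.0 × 3600 = 1.98 × 10^6 m³.

V ≈ 1.98 × 10^6 m³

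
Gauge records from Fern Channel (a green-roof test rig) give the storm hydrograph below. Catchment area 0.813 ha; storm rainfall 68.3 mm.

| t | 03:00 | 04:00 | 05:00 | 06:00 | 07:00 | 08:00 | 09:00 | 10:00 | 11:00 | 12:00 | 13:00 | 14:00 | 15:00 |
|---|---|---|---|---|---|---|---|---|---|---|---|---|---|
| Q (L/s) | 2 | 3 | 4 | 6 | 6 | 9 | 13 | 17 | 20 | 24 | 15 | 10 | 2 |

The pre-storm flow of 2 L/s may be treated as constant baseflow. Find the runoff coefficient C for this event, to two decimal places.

ΣQ_DR = 105.0 L/s; V = ΣQ_DR·Δt = 3.780 × 10^5 L.
Runoff depth d = V / A = 46.49 mm.
C = d / P = 46.49 / 68.3 = 0.68.

C ≈ 0.68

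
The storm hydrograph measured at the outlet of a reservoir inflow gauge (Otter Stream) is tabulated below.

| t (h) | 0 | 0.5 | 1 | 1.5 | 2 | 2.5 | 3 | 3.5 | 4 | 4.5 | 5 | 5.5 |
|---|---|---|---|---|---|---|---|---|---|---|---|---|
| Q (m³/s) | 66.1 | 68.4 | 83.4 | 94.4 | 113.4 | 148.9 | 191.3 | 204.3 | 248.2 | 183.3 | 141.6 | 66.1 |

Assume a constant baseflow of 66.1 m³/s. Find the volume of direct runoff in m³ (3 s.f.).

V ≈ 1.47 × 10^6 m³

Direct-runoff ordinates (Q − Q_b): 0.0, 2.3, 17.3, 28.3, 47.3, 82.8, 125.2, 138.2, 182.1, 117.2, 75.5, 0.0 m³/s.
ΣQ_DR = 816.2 m³/s.
With Δt = 0.5 h = 1800 s, V = ΣQ_DR · Δt = 816.2 × 1800 = 1.47 × 10^6 m³.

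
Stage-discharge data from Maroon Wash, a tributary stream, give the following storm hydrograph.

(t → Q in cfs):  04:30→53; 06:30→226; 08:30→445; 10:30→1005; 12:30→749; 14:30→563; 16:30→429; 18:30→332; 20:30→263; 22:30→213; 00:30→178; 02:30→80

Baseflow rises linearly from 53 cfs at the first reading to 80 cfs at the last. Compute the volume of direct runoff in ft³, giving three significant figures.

Direct-runoff ordinates (Q − Q_b): 0.00, 170.55, 387.09, 944.64, 686.18, 497.73, 361.27, 261.82, 190.36, 137.91, 100.45, 0.00 cfs.
ΣQ_DR = 3738 cfs.
With Δt = 2 h = 7200 s, V = ΣQ_DR · Δt = 3738 × 7200 = 2.69 × 10^7 ft³.

V ≈ 2.69 × 10^7 ft³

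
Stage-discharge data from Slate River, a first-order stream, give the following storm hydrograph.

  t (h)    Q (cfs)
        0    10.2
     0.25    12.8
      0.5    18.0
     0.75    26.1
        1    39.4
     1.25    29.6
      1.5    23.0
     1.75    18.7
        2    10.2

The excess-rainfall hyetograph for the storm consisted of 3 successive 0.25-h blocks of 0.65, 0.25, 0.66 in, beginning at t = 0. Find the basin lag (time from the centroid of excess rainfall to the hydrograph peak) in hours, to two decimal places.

t_L ≈ 0.62 h

Centroid of excess rainfall: t_c = Σ P_i·t̄_i / ΣP_i = 0.3766 h (block centres at 0.125, 0.375, 0.625 h).
Hydrograph peak occurs at t = 1 h, so basin lag t_L = 1 − 0.3766 = 0.62 h.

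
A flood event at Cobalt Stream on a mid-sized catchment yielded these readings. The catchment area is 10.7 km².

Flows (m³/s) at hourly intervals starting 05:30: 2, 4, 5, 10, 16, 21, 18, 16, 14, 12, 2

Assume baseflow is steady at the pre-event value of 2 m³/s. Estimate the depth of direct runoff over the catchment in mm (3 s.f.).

d ≈ 33.0 mm

Direct runoff: 0.0, 2.0, 3.0, 8.0, 14.0, 19.0, 16.0, 14.0, 12.0, 10.0, 0.0 m³/s; ΣQ_DR = 98.00 m³/s.
V = ΣQ_DR · Δt = 98.00 × 3600 s = 3.528 × 10^5 m³.
Over A = 10.7 km², depth = V / A = 33.0 mm.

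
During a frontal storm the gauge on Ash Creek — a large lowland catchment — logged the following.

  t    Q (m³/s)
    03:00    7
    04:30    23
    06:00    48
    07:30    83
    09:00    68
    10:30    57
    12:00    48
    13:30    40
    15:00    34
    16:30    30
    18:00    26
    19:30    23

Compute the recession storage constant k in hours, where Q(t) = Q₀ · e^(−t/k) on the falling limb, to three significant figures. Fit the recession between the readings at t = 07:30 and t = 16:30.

On the falling limb, Q drops from 83 to 30 m³/s between t = 07:30 and t = 16:30 (Δt = 9 h).
k = −Δt / ln(Q₂/Q₁) = −9 / ln(30/83) = 8.84 h.

k ≈ 8.84 h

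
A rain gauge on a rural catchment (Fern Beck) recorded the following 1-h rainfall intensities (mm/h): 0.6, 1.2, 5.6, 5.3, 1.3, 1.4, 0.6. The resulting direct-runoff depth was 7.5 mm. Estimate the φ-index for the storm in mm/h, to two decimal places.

φ ≈ 1.70 mm/h

Only the 2 blocks with intensity above φ contribute runoff: 5.6, 5.3 mm/h.
Σ(I−φ)·Δt = d  ⇒  (5.6+5.3 − 2φ)·1 = 7.5
φ = (10.90 − 7.5/1) / 2 = 1.70 mm/h.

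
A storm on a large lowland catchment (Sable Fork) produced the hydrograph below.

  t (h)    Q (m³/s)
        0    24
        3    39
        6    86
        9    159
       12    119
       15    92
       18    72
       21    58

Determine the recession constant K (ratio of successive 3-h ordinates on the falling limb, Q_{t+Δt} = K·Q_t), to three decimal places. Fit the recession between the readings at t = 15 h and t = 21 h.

K ≈ 0.794

Using the recession-limb readings at t = 15 h and t = 21 h: Q falls from 92 to 58 m³/s over 2 intervals.
K = (Q₂/Q₁)^(1/2) = (58/92)^(1/2) = 0.794.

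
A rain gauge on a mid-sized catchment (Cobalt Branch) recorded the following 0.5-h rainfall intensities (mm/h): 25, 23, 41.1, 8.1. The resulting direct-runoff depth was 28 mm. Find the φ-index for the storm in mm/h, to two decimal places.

Only the 3 blocks with intensity above φ contribute runoff: 25, 23, 41.1 mm/h.
Σ(I−φ)·Δt = d  ⇒  (25+23+41.1 − 3φ)·0.5 = 28
φ = (89.10 − 28/0.5) / 3 = 11.03 mm/h.

φ ≈ 11.03 mm/h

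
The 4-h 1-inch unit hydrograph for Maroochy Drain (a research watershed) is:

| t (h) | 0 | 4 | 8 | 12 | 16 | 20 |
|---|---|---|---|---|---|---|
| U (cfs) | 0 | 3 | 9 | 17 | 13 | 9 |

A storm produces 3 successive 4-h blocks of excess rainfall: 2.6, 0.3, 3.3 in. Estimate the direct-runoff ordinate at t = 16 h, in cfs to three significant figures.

By discrete convolution, Q_j = Σ (P_i / 1 in) · U_{j−i}.
At t = 16 h (j=4): Q = (2.6/1)·13 + (0.3/1)·17 + (3.3/1)·9 = 68.6 cfs.

Q ≈ 68.6 cfs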